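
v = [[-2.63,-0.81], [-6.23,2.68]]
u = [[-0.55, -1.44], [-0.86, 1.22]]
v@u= [[2.14, 2.8], [1.12, 12.24]]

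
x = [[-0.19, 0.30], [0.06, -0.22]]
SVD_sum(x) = [[-0.16,0.31], [0.10,-0.20]] + [[-0.03,-0.01], [-0.04,-0.02]]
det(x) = 0.02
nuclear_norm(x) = 0.48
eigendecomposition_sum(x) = [[-0.04,-0.08], [-0.02,-0.03]] + [[-0.15, 0.38], [0.08, -0.19]]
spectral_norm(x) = 0.42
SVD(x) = [[-0.85,  0.53], [0.53,  0.85]] @ diag([0.4181633890862784, 0.05691555172250964]) @ [[0.46, -0.89],[-0.89, -0.46]]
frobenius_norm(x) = 0.42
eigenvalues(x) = [-0.07, -0.34]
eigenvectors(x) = [[0.93, -0.89], [0.37, 0.45]]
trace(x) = -0.41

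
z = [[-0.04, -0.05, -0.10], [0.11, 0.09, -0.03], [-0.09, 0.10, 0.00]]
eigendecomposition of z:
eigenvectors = [[(-0.68+0j), (0.01+0.45j), 0.01-0.45j], [(0.25+0j), 0.67+0.00j, (0.67-0j)], [-0.69+0.00j, (0.1-0.58j), 0.10+0.58j]]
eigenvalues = [(-0.12+0j), (0.09+0.1j), (0.09-0.1j)]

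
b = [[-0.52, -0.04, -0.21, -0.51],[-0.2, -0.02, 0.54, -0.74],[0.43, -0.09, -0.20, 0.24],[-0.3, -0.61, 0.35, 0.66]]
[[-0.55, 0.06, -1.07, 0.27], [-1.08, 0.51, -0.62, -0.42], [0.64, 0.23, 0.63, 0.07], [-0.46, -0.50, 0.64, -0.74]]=b @ [[0.84, 0.90, 1.09, -0.09], [0.43, -0.71, -0.43, 0.61], [-0.90, -0.07, 0.41, -0.93], [0.56, -0.96, 0.85, -0.11]]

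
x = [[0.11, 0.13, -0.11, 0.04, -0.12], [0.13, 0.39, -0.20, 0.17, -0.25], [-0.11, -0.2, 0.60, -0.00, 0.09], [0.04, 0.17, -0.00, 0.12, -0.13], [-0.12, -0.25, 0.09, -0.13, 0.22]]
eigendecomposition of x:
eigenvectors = [[-0.26,-0.08,0.77,0.53,0.23], [-0.59,-0.38,-0.38,-0.06,0.61], [0.63,-0.75,0.08,-0.01,0.19], [-0.21,-0.37,-0.35,0.59,-0.59], [0.39,0.39,-0.38,0.6,0.44]]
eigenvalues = [0.89, 0.44, 0.08, 0.01, 0.03]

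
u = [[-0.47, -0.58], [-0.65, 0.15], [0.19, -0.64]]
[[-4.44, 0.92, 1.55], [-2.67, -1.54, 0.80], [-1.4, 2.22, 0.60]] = u @ [[4.95, 1.69, -1.56], [3.65, -2.96, -1.4]]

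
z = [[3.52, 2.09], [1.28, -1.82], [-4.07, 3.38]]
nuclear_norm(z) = 9.74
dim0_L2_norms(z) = [5.53, 4.37]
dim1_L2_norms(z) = [4.09, 2.23, 5.29]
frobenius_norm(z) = 7.05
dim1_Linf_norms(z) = [3.52, 1.82, 4.07]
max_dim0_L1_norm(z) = 8.87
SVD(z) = [[-0.35, 0.92], [-0.33, -0.26], [0.87, 0.28]] @ diag([5.941313572926002, 3.794653215797891]) @ [[-0.88,0.47], [0.47,0.88]]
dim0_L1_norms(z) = [8.87, 7.29]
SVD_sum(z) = [[1.85, -1.00], [1.75, -0.94], [-4.57, 2.46]] + [[1.67, 3.09], [-0.47, -0.88], [0.5, 0.92]]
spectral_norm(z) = 5.94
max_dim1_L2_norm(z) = 5.29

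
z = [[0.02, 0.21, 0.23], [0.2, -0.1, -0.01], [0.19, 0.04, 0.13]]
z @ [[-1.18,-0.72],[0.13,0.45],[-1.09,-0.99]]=[[-0.25, -0.15], [-0.24, -0.18], [-0.36, -0.25]]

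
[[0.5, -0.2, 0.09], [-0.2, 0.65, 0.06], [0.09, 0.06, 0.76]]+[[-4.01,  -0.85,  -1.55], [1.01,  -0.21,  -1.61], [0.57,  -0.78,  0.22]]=[[-3.51, -1.05, -1.46], [0.81, 0.44, -1.55], [0.66, -0.72, 0.98]]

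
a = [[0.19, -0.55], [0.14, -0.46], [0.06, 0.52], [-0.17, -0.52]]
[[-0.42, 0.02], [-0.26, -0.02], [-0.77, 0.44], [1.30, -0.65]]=a @ [[-4.86,1.91], [-0.92,0.63]]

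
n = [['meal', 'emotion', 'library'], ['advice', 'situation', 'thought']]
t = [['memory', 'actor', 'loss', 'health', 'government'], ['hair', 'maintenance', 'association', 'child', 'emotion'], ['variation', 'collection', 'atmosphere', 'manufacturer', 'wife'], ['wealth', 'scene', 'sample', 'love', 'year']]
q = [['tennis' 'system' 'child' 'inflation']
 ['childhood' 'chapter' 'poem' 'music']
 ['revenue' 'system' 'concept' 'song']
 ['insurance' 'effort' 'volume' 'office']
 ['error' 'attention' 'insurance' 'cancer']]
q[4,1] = 'attention'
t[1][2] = 'association'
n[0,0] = 'meal'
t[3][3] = 'love'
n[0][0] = 'meal'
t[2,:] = ['variation', 'collection', 'atmosphere', 'manufacturer', 'wife']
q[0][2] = 'child'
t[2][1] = 'collection'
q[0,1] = 'system'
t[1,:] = ['hair', 'maintenance', 'association', 'child', 'emotion']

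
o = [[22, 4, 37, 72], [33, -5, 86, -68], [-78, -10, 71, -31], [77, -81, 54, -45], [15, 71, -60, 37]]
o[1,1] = -5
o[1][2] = 86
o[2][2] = 71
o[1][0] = 33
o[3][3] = -45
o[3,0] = 77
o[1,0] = 33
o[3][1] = -81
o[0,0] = 22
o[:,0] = [22, 33, -78, 77, 15]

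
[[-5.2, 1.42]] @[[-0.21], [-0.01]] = [[1.08]]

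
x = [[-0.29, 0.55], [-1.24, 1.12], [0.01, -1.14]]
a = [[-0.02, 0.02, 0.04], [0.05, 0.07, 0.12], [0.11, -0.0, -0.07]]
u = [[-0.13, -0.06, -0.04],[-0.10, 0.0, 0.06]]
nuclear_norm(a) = 0.29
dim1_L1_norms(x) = [0.84, 2.36, 1.15]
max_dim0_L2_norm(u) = 0.16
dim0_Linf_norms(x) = [1.24, 1.14]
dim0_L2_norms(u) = [0.16, 0.06, 0.07]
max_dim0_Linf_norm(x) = 1.24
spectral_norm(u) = 0.17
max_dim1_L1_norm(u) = 0.23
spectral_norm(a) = 0.16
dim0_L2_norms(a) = [0.12, 0.07, 0.14]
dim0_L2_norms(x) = [1.27, 1.69]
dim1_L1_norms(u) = [0.23, 0.16]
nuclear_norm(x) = 2.73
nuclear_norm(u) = 0.25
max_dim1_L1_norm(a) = 0.24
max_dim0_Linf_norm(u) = 0.13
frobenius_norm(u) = 0.19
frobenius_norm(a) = 0.20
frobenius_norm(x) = 2.12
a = x @ u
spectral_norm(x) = 1.98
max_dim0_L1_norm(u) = 0.23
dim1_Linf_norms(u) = [0.13, 0.1]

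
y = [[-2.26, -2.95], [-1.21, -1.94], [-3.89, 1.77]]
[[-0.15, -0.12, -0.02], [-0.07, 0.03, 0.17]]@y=[[0.56, 0.64], [-0.54, 0.45]]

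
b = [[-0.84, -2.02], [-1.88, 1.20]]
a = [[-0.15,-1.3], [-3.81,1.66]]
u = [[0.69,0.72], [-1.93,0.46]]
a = u + b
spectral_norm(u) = 2.06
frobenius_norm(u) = 2.22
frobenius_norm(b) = 3.12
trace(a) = 1.51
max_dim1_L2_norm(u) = 1.98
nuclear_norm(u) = 2.89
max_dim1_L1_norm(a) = 5.47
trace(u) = 1.15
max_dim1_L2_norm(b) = 2.23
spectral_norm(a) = 4.18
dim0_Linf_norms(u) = [1.93, 0.72]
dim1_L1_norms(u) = [1.41, 2.39]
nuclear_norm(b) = 4.40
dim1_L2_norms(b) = [2.19, 2.23]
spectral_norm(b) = 2.39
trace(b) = 0.36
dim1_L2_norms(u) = [1.0, 1.98]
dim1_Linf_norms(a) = [1.3, 3.81]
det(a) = -5.20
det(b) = -4.81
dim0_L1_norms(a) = [3.96, 2.96]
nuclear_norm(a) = 5.42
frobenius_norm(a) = 4.36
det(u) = 1.71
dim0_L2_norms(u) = [2.05, 0.85]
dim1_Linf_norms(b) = [2.02, 1.88]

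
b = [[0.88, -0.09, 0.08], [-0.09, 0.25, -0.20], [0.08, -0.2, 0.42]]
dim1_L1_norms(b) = [1.05, 0.54, 0.7]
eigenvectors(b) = [[0.95, -0.30, 0.04], [-0.2, -0.51, 0.84], [0.23, 0.81, 0.54]]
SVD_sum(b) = [[0.83, -0.17, 0.2], [-0.17, 0.04, -0.04], [0.2, -0.04, 0.05]] + [[0.05, 0.08, -0.13], [0.08, 0.13, -0.21], [-0.13, -0.21, 0.34]] + [[0.00,0.0,0.0], [0.0,0.08,0.05], [0.00,0.05,0.03]]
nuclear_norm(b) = 1.55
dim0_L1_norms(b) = [1.05, 0.54, 0.7]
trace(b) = 1.55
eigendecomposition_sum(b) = [[0.83, -0.17, 0.2], [-0.17, 0.04, -0.04], [0.2, -0.04, 0.05]] + [[0.05, 0.08, -0.13], [0.08, 0.13, -0.21], [-0.13, -0.21, 0.34]] + [[0.0, 0.00, 0.00], [0.00, 0.08, 0.05], [0.0, 0.05, 0.03]]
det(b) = 0.06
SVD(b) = [[-0.95,  -0.30,  0.04], [0.2,  -0.51,  0.84], [-0.23,  0.81,  0.54]] @ diag([0.9182099869165588, 0.5154083013502441, 0.11638171173319727]) @ [[-0.95,0.2,-0.23], [-0.30,-0.51,0.81], [0.04,0.84,0.54]]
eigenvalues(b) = [0.92, 0.52, 0.12]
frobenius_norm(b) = 1.06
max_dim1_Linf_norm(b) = 0.88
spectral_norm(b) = 0.92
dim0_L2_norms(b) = [0.89, 0.33, 0.47]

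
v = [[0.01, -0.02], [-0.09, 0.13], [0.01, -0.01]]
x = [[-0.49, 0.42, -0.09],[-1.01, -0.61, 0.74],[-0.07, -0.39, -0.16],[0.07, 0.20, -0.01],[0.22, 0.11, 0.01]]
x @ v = [[-0.04, 0.07], [0.05, -0.07], [0.03, -0.05], [-0.02, 0.02], [-0.01, 0.01]]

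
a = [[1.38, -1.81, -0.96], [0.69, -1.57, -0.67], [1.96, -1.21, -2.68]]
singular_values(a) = [4.48, 1.35, 0.26]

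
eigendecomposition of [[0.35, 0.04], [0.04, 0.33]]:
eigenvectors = [[0.79, -0.62], [0.62, 0.79]]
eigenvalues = [0.38, 0.3]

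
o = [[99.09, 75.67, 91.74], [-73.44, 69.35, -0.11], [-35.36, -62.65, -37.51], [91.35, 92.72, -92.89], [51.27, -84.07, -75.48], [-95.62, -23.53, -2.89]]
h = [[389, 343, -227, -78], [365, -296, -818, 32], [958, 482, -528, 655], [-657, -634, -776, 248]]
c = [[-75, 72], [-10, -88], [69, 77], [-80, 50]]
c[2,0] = 69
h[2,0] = 958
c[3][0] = -80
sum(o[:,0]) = 37.28999999999999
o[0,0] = 99.09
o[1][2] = -0.11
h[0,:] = [389, 343, -227, -78]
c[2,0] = 69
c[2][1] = 77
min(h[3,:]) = -776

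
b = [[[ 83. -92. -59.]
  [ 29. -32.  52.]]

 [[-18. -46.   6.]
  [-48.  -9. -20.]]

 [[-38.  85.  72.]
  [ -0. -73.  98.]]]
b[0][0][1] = -92.0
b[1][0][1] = -46.0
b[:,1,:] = [[29.0, -32.0, 52.0], [-48.0, -9.0, -20.0], [-0.0, -73.0, 98.0]]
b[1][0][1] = -46.0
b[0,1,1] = -32.0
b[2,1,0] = -0.0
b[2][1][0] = -0.0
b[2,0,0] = -38.0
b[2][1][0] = -0.0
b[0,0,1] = -92.0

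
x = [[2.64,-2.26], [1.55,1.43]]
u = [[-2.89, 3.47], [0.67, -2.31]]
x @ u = [[-9.14,14.38], [-3.52,2.08]]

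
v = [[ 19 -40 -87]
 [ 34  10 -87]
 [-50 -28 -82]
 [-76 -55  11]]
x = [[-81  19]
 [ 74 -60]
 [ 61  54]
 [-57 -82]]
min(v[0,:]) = -87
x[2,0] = 61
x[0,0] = -81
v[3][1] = -55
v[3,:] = [-76, -55, 11]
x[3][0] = -57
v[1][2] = -87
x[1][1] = -60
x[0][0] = -81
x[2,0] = 61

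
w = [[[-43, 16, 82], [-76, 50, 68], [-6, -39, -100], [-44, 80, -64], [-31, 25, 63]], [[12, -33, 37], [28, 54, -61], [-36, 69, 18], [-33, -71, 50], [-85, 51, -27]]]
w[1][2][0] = -36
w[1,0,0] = 12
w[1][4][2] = -27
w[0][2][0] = -6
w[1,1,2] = -61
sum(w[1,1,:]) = 21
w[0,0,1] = 16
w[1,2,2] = 18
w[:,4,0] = [-31, -85]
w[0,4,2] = 63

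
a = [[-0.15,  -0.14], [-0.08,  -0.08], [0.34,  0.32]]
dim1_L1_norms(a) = [0.29, 0.16, 0.66]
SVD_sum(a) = [[-0.15, -0.14], [-0.08, -0.08], [0.34, 0.32]] + [[-0.00,0.0], [0.0,-0.0], [0.00,-0.0]]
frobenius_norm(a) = 0.52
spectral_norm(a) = 0.52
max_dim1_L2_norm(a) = 0.47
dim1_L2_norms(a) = [0.21, 0.11, 0.47]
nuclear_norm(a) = 0.53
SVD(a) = [[-0.39, 0.29], [-0.22, -0.95], [0.89, -0.1]] @ diag([0.5223865304946125, 0.0035089539468920574]) @ [[0.73, 0.69], [-0.69, 0.73]]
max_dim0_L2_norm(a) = 0.38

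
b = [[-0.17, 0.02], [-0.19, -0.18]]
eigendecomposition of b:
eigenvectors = [[-0.03-0.31j, (-0.03+0.31j)],  [0.95+0.00j, (0.95-0j)]]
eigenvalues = [(-0.18+0.06j), (-0.18-0.06j)]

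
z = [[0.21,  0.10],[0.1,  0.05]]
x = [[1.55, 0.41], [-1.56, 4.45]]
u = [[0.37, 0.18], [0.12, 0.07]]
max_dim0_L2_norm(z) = 0.23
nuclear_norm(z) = 0.26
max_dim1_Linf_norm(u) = 0.37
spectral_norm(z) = 0.26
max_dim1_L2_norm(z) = 0.23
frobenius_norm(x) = 4.98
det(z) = 0.00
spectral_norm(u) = 0.43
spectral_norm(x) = 4.72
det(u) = 0.00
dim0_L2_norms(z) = [0.23, 0.11]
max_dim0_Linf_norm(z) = 0.21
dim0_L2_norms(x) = [2.2, 4.47]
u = x @ z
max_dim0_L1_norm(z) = 0.31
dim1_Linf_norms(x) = [1.55, 4.45]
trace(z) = 0.26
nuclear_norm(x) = 6.32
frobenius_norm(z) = 0.26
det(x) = 7.54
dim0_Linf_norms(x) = [1.56, 4.45]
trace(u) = 0.44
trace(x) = 6.00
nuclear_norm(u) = 0.44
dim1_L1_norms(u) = [0.55, 0.19]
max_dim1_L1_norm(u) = 0.55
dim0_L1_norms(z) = [0.31, 0.15]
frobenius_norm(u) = 0.43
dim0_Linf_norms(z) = [0.21, 0.1]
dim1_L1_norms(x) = [1.96, 6.01]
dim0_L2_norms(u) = [0.39, 0.19]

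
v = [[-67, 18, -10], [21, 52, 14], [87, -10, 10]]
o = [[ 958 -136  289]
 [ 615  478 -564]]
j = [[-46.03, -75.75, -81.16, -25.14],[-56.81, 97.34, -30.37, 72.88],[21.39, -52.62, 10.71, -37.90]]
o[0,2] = 289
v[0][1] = 18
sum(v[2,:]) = 87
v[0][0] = -67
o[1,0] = 615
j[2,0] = 21.39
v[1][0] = 21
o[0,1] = -136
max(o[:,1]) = 478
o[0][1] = -136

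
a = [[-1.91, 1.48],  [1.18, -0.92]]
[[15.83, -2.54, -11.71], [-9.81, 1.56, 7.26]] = a@ [[-4.6, 2.51, 2.75], [4.76, 1.52, -4.36]]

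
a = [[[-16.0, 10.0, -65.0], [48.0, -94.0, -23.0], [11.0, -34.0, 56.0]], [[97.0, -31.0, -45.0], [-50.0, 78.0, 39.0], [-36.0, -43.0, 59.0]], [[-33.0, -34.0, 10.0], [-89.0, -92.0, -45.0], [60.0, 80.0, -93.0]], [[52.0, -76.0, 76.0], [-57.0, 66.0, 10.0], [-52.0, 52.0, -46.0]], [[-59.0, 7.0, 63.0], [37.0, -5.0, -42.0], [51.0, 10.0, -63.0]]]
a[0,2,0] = 11.0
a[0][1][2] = -23.0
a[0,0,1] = 10.0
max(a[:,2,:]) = 80.0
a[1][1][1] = 78.0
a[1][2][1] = -43.0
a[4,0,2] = 63.0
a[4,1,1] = -5.0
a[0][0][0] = -16.0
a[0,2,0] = 11.0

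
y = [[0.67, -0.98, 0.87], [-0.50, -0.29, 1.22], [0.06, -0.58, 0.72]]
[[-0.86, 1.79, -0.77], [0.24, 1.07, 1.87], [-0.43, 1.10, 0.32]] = y @ [[0.14, 0.41, -1.75], [1.51, -0.78, 0.4], [0.61, 0.86, 0.91]]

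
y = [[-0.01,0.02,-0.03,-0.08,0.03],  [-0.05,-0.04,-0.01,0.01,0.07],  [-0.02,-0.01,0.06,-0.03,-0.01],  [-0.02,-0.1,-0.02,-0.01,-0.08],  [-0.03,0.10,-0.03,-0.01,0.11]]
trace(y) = 0.11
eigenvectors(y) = [[(0.55+0j), -0.63+0.00j, (-0.65+0j), (-0.65-0j), 0.65+0.00j], [(0.5+0j), (-0.01+0j), 0.02-0.03j, (0.02+0.03j), -0.47+0.00j], [0.21+0.00j, (0.04+0j), (0.05-0.03j), 0.05+0.03j, 0.20+0.00j], [0.63+0.00j, 0.56+0.00j, 0.55+0.04j, 0.55-0.04j, 0.27+0.00j], [-0.10+0.00j, -0.54+0.00j, (-0.51-0.06j), -0.51+0.06j, 0.49+0.00j]]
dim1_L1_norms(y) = [0.17, 0.18, 0.13, 0.23, 0.28]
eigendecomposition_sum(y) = [[(-0.03+0j), -0.05+0.00j, -0.01-0.00j, (-0.02-0j), (0.01+0j)],[(-0.03+0j), (-0.04+0j), -0.01-0.00j, (-0.02-0j), (0.01+0j)],[(-0.01+0j), -0.02+0.00j, (-0-0j), (-0.01-0j), 0.00+0.00j],[-0.03+0.00j, -0.05+0.00j, (-0.01-0j), (-0.03-0j), (0.01+0j)],[0.01-0.00j, (0.01-0j), 0j, 0.00+0.00j, -0.00-0.00j]] + [[-0.60-0.00j, 0.59+0.00j, -1.97+0.00j, 0.97-0.00j, (1.65-0j)],[-0.01-0.00j, 0.01+0.00j, -0.02+0.00j, (0.01-0j), (0.02-0j)],[(0.04+0j), (-0.04-0j), 0.13-0.00j, -0.07+0.00j, (-0.11+0j)],[0.53+0.00j, -0.52-0.00j, 1.75-0.00j, -0.86+0.00j, -1.47+0.00j],[(-0.51-0j), (0.5+0j), (-1.68+0j), (0.83-0j), 1.41-0.00j]] + [[(0.31+0.03j), (-0.27+0.01j), 0.98-0.74j, -0.50+0.23j, (-0.81+0.15j)], [(-0.01+0.01j), 0.01-0.01j, 0.01+0.06j, -0.03j, (0.01-0.04j)], [(-0.02+0.01j), 0.02-0.02j, -0.03+0.11j, 0.03-0.04j, (0.05-0.05j)], [-0.26-0.05j, 0.23+0.01j, -0.88+0.57j, 0.44-0.17j, (0.69-0.07j)], [(0.24+0.05j), (-0.21-0.02j), 0.83-0.49j, (-0.41+0.14j), -0.64+0.04j]] + [[0.31-0.03j,-0.27-0.01j,(0.98+0.74j),-0.50-0.23j,-0.81-0.15j],[-0.01-0.01j,(0.01+0.01j),(0.01-0.06j),0.03j,(0.01+0.04j)],[(-0.02-0.01j),0.02+0.02j,-0.03-0.11j,(0.03+0.04j),0.05+0.05j],[-0.26+0.05j,0.23-0.01j,(-0.88-0.57j),(0.44+0.17j),0.69+0.07j],[0.24-0.05j,(-0.21+0.02j),(0.83+0.49j),-0.41-0.14j,(-0.64-0.04j)]] + [[-0j, 0.02+0.00j, (-0.01-0j), -0.02+0.00j, (-0.02+0j)], [(-0+0j), (-0.02-0j), 0.01+0.00j, (0.01-0j), (0.02-0j)], [-0j, (0.01+0j), (-0-0j), -0.01+0.00j, (-0.01+0j)], [0.00-0.00j, 0.01+0.00j, (-0-0j), (-0.01+0j), -0.01+0.00j], [-0j, 0.02+0.00j, -0.01-0.00j, -0.01+0.00j, (-0.02+0j)]]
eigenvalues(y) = [(-0.1+0j), (0.09+0j), (0.08+0.01j), (0.08-0.01j), (-0.04+0j)]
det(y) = 0.00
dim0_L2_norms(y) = [0.07, 0.15, 0.08, 0.09, 0.16]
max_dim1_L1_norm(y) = 0.28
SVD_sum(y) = [[-0.00, 0.03, -0.01, -0.0, 0.03], [-0.0, 0.02, -0.00, -0.00, 0.02], [0.00, -0.01, 0.0, 0.0, -0.01], [0.01, -0.08, 0.01, 0.01, -0.09], [-0.01, 0.10, -0.02, -0.01, 0.11]] + [[-0.02, -0.02, -0.01, -0.01, 0.01], [-0.05, -0.05, -0.02, -0.02, 0.03], [-0.0, -0.0, -0.0, -0.0, 0.00], [-0.03, -0.03, -0.01, -0.01, 0.02], [-0.01, -0.01, -0.0, -0.0, 0.00]] + [[0.01, 0.01, -0.01, -0.07, -0.02], [-0.00, -0.01, 0.0, 0.04, 0.01], [0.0, 0.00, -0.00, -0.02, -0.01], [0.0, 0.00, -0.00, -0.01, -0.0], [-0.0, -0.00, 0.00, 0.0, 0.0]] + [[0.0, 0.00, -0.01, 0.0, -0.0],[-0.0, -0.0, 0.01, -0.00, 0.00],[-0.02, -0.00, 0.06, -0.01, 0.01],[0.00, 0.0, -0.02, 0.0, -0.00],[0.00, 0.00, -0.01, 0.00, -0.0]] + [[0.01, -0.0, 0.00, -0.0, 0.00], [0.01, -0.0, 0.00, -0.00, 0.00], [-0.0, 0.00, -0.0, 0.0, -0.00], [-0.01, 0.01, -0.0, 0.00, -0.01], [-0.01, 0.01, -0.00, 0.00, -0.01]]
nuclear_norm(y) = 0.48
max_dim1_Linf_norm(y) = 0.11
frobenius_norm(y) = 0.25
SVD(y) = [[0.23, -0.36, 0.83, 0.14, -0.33], [0.15, -0.79, -0.47, -0.19, -0.3], [-0.08, -0.04, 0.26, -0.93, 0.26], [-0.59, -0.48, 0.14, 0.27, 0.58], [0.76, -0.12, -0.02, 0.11, 0.63]] @ diag([0.20291196700890807, 0.10127375227192978, 0.0860278991323418, 0.07055889451846863, 0.0221586037589653]) @ [[-0.09,0.66,-0.12,-0.08,0.73], [0.56,0.60,0.29,0.27,-0.4], [0.09,0.19,-0.08,-0.93,-0.28], [0.26,0.04,-0.94,0.16,-0.14], [-0.77,0.4,-0.10,0.15,-0.46]]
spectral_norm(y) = 0.20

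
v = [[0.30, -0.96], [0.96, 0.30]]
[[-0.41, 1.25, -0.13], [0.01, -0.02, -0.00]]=v @ [[-0.11, 0.35, -0.04], [0.39, -1.19, 0.12]]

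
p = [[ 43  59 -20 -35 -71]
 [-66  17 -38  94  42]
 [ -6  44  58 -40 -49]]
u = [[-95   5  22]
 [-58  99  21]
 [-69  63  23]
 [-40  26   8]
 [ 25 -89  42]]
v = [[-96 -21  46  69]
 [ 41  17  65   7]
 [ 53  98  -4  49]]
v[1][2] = 65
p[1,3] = 94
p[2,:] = [-6, 44, 58, -40, -49]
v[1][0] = 41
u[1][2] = 21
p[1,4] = 42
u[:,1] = [5, 99, 63, 26, -89]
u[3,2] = 8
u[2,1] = 63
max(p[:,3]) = 94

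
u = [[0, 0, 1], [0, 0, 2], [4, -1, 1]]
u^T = [[0, 0, 4], [0, 0, -1], [1, 2, 1]]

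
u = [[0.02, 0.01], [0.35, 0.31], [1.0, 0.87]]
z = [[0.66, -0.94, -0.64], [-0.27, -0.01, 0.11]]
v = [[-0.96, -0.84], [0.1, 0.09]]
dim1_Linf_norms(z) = [0.94, 0.27]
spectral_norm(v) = 1.28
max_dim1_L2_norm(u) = 1.33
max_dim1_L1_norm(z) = 2.24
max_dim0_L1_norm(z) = 0.95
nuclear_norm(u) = 1.41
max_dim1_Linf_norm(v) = 0.96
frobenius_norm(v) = 1.28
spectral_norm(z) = 1.33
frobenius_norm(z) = 1.35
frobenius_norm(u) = 1.41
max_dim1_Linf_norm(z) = 0.94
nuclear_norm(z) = 1.55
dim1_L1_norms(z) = [2.24, 0.39]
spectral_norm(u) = 1.41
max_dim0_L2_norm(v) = 0.97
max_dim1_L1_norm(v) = 1.8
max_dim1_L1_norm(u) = 1.87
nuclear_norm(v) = 1.28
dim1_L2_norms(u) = [0.02, 0.47, 1.33]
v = z @ u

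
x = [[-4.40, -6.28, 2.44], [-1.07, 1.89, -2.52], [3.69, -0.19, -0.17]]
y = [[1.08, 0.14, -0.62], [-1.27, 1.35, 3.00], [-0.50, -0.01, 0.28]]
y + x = [[-3.32, -6.14, 1.82], [-2.34, 3.24, 0.48], [3.19, -0.2, 0.11]]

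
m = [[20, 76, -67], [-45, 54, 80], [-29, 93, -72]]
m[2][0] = -29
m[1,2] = 80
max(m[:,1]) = 93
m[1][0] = -45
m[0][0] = 20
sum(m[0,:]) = 29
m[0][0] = 20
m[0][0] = 20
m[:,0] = [20, -45, -29]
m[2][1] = 93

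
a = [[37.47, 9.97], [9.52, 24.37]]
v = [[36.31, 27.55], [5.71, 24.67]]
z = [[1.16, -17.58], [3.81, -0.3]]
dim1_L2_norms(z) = [17.62, 3.82]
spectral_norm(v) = 50.01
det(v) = 738.46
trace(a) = 61.84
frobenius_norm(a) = 46.78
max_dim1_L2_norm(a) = 38.77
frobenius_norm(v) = 52.14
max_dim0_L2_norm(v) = 36.98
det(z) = 66.63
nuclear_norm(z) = 21.41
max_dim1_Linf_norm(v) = 36.31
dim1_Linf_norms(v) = [36.31, 24.67]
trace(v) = 60.98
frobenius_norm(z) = 18.03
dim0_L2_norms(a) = [38.66, 26.33]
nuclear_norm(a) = 61.84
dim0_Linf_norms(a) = [37.47, 24.37]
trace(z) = 0.86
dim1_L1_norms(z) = [18.74, 4.11]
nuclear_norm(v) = 64.77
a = v + z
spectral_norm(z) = 17.63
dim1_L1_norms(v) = [63.86, 30.38]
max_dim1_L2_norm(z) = 17.62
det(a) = 818.23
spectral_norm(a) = 42.66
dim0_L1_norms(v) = [42.02, 52.22]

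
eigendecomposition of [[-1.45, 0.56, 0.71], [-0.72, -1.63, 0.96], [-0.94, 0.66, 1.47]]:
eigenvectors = [[(0.28+0j), (0.7+0j), (0.7-0j)], [0.23+0.00j, (-0.46+0.43j), (-0.46-0.43j)], [0.93+0.00j, 0.33-0.06j, (0.33+0.06j)]]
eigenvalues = [(1.35+0j), (-1.48+0.28j), (-1.48-0.28j)]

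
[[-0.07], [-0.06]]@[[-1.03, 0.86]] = [[0.07,-0.06], [0.06,-0.05]]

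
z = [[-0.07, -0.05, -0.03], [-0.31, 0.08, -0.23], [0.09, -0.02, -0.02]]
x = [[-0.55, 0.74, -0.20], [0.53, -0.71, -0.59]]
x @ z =[[-0.21, 0.09, -0.15], [0.13, -0.07, 0.16]]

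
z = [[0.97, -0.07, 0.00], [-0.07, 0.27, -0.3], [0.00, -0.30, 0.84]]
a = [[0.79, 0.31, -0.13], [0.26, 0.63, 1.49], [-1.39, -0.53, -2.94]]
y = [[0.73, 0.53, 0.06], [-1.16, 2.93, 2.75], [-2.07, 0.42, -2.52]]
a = z @ y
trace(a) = -1.52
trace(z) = 2.08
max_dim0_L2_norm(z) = 0.97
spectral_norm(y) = 4.35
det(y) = -10.46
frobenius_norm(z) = 1.38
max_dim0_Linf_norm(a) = 2.94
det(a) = -1.34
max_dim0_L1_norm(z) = 1.14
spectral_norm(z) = 1.00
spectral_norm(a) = 3.65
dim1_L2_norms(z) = [0.97, 0.41, 0.89]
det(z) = 0.13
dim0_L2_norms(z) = [0.97, 0.41, 0.89]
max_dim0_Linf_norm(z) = 0.97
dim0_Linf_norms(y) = [2.07, 2.93, 2.75]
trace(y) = 1.14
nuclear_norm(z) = 2.08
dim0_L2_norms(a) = [1.62, 0.88, 3.3]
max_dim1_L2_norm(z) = 0.97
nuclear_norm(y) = 8.22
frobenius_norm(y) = 5.40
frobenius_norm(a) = 3.78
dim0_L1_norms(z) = [1.04, 0.64, 1.14]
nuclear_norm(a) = 4.94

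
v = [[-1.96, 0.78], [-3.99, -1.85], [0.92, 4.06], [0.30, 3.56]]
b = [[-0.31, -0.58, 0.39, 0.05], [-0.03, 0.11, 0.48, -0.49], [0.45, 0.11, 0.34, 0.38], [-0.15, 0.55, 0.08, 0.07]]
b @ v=[[3.30, 2.59], [-0.09, -0.02], [-0.89, 2.88], [-1.81, -0.56]]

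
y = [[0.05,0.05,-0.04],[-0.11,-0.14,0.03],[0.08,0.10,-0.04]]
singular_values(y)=[0.24, 0.03, 0.0]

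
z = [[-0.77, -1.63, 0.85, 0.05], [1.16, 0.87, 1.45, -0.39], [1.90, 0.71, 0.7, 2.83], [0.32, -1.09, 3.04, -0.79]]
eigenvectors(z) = [[-0.28, -0.01, -0.73, 0.55], [-0.19, 0.43, 0.53, -0.71], [0.62, 0.76, 0.34, -0.4], [-0.71, 0.49, 0.27, -0.19]]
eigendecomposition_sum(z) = [[-0.21,-0.35,0.65,-0.69], [-0.14,-0.23,0.44,-0.47], [0.47,0.77,-1.42,1.53], [-0.53,-0.88,1.63,-1.74]] + [[-0.02,0.02,-0.04,-0.03], [0.59,-0.59,1.33,1.08], [1.03,-1.02,2.30,1.88], [0.67,-0.66,1.49,1.22]] + [[0.01, 0.01, -0.0, -0.01], [-0.01, -0.01, 0.00, 0.01], [-0.01, -0.01, 0.00, 0.0], [-0.00, -0.01, 0.00, 0.0]] + [[-0.56, -1.31, 0.24, 0.78], [0.72, 1.70, -0.31, -1.01], [0.41, 0.97, -0.18, -0.58], [0.19, 0.45, -0.08, -0.27]]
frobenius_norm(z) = 5.67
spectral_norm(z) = 3.77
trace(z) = 0.01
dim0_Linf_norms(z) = [1.9, 1.63, 3.04, 2.83]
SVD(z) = [[0.26,0.29,0.68,-0.62], [0.39,-0.19,-0.64,-0.63], [0.22,-0.91,0.35,0.05], [0.86,0.23,-0.00,0.46]] @ diag([3.769563075262695, 3.723826213867458, 2.0061427015790647, 0.0020028556254254497]) @ [[0.25, -0.23, 0.94, -0.05], [-0.56, -0.41, 0.01, -0.72], [-0.3, -0.70, -0.06, 0.64], [-0.73, 0.53, 0.34, 0.27]]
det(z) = -0.06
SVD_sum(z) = [[0.24, -0.22, 0.92, -0.05], [0.37, -0.34, 1.38, -0.08], [0.2, -0.19, 0.77, -0.04], [0.81, -0.74, 3.03, -0.17]] + [[-0.61, -0.45, 0.01, -0.77], [0.41, 0.3, -0.01, 0.52], [1.91, 1.4, -0.03, 2.42], [-0.49, -0.36, 0.01, -0.62]] + [[-0.41, -0.96, -0.08, 0.87], [0.38, 0.91, 0.07, -0.83], [-0.21, -0.5, -0.04, 0.45], [0.00, 0.00, 0.00, -0.00]] + [[0.0, -0.00, -0.00, -0.0], [0.00, -0.0, -0.00, -0.00], [-0.00, 0.0, 0.00, 0.00], [-0.0, 0.0, 0.00, 0.00]]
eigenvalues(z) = [-3.61, 2.92, 0.01, 0.7]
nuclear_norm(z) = 9.50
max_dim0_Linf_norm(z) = 3.04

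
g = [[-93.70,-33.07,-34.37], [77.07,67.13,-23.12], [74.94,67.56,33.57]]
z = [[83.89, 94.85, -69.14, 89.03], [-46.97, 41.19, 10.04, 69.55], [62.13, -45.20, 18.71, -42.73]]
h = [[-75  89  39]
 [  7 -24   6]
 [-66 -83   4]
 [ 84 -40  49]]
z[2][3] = -42.73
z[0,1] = 94.85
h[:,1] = [89, -24, -83, -40]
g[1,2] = -23.12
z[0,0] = 83.89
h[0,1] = 89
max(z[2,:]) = 62.13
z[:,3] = [89.03, 69.55, -42.73]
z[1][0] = -46.97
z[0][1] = 94.85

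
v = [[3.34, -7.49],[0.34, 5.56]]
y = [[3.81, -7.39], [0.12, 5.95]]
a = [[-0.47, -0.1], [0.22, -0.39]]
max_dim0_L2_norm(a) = 0.52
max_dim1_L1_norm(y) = 11.2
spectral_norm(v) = 9.67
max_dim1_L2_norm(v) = 8.2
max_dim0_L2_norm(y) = 9.49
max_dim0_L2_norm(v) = 9.33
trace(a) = -0.86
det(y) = 23.56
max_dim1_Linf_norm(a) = 0.47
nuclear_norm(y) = 12.31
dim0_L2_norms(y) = [3.81, 9.49]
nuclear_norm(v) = 11.85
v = a + y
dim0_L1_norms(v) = [3.68, 13.05]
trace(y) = 9.76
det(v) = 21.12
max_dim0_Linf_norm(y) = 7.39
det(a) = 0.21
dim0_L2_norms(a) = [0.52, 0.4]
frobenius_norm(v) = 9.91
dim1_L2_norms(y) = [8.31, 5.95]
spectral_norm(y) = 9.95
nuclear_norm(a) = 0.92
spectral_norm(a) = 0.53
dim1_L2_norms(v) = [8.2, 5.57]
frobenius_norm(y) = 10.22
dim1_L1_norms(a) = [0.57, 0.61]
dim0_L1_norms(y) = [3.93, 13.34]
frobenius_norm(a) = 0.66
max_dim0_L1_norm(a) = 0.69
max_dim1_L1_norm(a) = 0.61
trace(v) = 8.90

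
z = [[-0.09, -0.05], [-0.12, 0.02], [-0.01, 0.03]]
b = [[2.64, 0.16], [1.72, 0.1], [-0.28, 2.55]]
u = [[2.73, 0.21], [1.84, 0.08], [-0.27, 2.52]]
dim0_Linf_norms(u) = [2.73, 2.52]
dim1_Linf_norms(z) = [0.09, 0.12, 0.03]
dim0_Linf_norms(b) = [2.64, 2.55]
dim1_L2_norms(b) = [2.64, 1.72, 2.57]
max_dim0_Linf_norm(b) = 2.64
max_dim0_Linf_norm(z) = 0.12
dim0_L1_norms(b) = [4.64, 2.81]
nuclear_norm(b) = 5.72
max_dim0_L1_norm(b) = 4.64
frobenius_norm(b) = 4.07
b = u + z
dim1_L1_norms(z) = [0.14, 0.14, 0.04]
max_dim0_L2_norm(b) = 3.16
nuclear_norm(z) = 0.21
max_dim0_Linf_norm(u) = 2.73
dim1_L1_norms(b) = [2.8, 1.82, 2.83]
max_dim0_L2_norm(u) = 3.3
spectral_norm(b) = 3.16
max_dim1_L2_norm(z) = 0.12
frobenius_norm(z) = 0.16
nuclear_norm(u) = 5.83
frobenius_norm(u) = 4.16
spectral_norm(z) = 0.15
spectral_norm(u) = 3.30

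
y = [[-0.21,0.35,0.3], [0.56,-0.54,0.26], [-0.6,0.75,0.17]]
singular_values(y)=[1.3, 0.44, 0.0]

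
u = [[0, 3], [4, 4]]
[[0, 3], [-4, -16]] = u@[[-1, -5], [0, 1]]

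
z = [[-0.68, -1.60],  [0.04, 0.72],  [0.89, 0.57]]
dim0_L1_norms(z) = [1.61, 2.89]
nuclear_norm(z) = 2.69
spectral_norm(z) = 2.07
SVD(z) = [[0.84, -0.26], [-0.32, 0.49], [-0.45, -0.83]] @ diag([2.0679878736165307, 0.6187294680027624]) @ [[-0.47, -0.88], [-0.88, 0.47]]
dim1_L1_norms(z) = [2.28, 0.76, 1.46]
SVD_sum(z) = [[-0.82, -1.52], [0.31, 0.58], [0.44, 0.81]] + [[0.14, -0.08], [-0.27, 0.14], [0.45, -0.24]]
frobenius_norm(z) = 2.16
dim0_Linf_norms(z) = [0.89, 1.6]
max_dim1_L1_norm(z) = 2.28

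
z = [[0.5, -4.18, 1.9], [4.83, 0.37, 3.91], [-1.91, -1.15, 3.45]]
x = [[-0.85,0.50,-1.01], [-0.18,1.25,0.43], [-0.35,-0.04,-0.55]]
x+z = [[-0.35, -3.68, 0.89], [4.65, 1.62, 4.34], [-2.26, -1.19, 2.9]]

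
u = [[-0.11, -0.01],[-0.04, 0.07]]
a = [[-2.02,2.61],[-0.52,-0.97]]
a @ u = [[0.12, 0.2],  [0.10, -0.06]]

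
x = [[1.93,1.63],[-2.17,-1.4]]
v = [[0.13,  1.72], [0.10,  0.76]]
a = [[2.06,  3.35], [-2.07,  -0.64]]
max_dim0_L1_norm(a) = 4.13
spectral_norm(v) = 1.89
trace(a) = 1.42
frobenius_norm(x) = 3.61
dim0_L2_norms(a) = [2.92, 3.41]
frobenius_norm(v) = 1.89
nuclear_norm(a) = 5.60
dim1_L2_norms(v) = [1.72, 0.77]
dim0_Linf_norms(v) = [0.13, 1.72]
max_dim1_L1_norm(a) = 5.41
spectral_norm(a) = 4.30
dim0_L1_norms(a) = [4.13, 3.99]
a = x + v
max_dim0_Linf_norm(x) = 2.17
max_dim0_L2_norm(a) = 3.41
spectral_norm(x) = 3.61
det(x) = 0.84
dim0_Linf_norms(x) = [2.17, 1.63]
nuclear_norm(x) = 3.84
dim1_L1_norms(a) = [5.41, 2.71]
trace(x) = 0.53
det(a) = 5.62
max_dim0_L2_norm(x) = 2.9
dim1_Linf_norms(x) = [1.93, 2.17]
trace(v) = 0.89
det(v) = -0.07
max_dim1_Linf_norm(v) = 1.72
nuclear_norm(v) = 1.93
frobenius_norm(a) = 4.49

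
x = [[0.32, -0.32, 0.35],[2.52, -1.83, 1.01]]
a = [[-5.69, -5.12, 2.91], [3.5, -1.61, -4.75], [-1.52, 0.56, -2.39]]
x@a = [[-3.47, -0.93, 1.61],[-22.28, -9.39, 13.61]]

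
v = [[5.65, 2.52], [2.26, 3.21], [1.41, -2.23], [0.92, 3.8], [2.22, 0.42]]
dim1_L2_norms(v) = [6.19, 3.93, 2.64, 3.91, 2.26]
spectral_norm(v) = 7.98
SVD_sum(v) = [[4.58, 3.80], [2.92, 2.42], [-0.26, -0.22], [2.41, 2.00], [1.52, 1.26]] + [[1.07, -1.28], [-0.66, 0.79], [1.67, -2.01], [-1.49, 1.80], [0.7, -0.84]]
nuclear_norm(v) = 12.15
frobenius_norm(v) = 9.00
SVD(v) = [[-0.75, 0.4], [-0.47, -0.25], [0.04, 0.63], [-0.39, -0.56], [-0.25, 0.26]] @ diag([7.980773461286029, 4.164619425545704]) @ [[-0.77, -0.64], [0.64, -0.77]]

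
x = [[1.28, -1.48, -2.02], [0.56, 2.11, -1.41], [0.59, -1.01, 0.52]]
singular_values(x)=[2.85, 2.79, 0.62]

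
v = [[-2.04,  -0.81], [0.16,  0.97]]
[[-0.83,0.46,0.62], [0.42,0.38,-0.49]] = v@[[0.25, -0.41, -0.11], [0.39, 0.46, -0.49]]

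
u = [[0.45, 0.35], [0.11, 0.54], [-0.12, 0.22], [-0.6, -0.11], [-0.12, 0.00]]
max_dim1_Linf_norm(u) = 0.6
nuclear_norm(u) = 1.42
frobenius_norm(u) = 1.04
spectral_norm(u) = 0.90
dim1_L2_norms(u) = [0.57, 0.55, 0.25, 0.61, 0.12]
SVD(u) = [[-0.64, 0.0], [-0.47, -0.68], [-0.05, -0.47], [0.6, -0.54], [0.11, -0.14]] @ diag([0.8963598496745588, 0.5239647124486557]) @ [[-0.79, -0.62], [0.62, -0.79]]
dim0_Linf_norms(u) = [0.6, 0.54]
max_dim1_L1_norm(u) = 0.8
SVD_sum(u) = [[0.45,0.35], [0.33,0.26], [0.03,0.03], [-0.43,-0.33], [-0.07,-0.06]] + [[0.00, -0.0], [-0.22, 0.28], [-0.15, 0.19], [-0.17, 0.22], [-0.05, 0.06]]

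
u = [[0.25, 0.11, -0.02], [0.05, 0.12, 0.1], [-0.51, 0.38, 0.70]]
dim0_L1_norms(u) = [0.81, 0.61, 0.82]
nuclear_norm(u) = 1.24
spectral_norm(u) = 0.96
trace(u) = 1.07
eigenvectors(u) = [[-0.01, -0.73, -0.36], [0.15, -0.46, 0.69], [0.99, -0.5, -0.63]]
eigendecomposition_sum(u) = [[0.0, -0.00, -0.00], [-0.11, 0.05, 0.11], [-0.68, 0.30, 0.71]] + [[0.25, 0.11, -0.02], [0.16, 0.07, -0.01], [0.17, 0.08, -0.01]] + [[0.0,-0.0,0.0], [-0.0,0.00,-0.0], [0.0,-0.0,0.0]]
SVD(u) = [[-0.11,-0.88,0.46], [0.1,-0.47,-0.88], [0.99,-0.06,0.14]] @ diag([0.9565149006421588, 0.2854412281995529, 0.0015969012027821229]) @ [[-0.55, 0.39, 0.74], [-0.75, -0.61, -0.24], [0.36, -0.69, 0.63]]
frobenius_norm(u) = 1.00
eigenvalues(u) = [0.76, 0.31, 0.0]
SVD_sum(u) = [[0.06, -0.04, -0.08], [-0.05, 0.04, 0.07], [-0.52, 0.37, 0.7]] + [[0.19, 0.15, 0.06],[0.1, 0.08, 0.03],[0.01, 0.01, 0.00]] + [[0.00,  -0.0,  0.0], [-0.0,  0.00,  -0.00], [0.0,  -0.0,  0.0]]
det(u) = 0.00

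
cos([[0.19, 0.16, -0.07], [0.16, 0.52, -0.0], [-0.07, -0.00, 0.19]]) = [[0.97,-0.06,0.01],[-0.06,0.86,0.01],[0.01,0.01,0.98]]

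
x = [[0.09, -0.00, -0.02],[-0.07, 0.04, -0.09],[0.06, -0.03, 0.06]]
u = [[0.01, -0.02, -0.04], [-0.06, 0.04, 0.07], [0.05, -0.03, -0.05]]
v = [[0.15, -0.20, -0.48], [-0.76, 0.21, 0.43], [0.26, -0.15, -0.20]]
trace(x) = 0.19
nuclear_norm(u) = 0.15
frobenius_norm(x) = 0.18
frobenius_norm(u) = 0.13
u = x @ v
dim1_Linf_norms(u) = [0.04, 0.07, 0.05]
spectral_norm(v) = 1.06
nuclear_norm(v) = 1.43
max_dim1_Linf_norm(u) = 0.07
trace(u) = 0.00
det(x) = -0.00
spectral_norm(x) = 0.16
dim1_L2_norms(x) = [0.09, 0.12, 0.09]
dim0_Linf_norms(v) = [0.76, 0.21, 0.48]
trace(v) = 0.16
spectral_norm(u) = 0.13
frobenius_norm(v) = 1.11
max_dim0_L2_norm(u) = 0.09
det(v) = -0.02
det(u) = -0.00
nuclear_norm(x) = 0.24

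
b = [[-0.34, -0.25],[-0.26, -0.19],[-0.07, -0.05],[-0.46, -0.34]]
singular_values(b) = [0.79, 0.0]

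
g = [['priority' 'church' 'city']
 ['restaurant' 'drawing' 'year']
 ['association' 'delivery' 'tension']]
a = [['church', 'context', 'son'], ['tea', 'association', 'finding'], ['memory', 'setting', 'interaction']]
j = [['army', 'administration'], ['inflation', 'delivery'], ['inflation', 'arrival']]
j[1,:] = ['inflation', 'delivery']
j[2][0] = 'inflation'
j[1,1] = 'delivery'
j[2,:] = ['inflation', 'arrival']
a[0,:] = ['church', 'context', 'son']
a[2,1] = 'setting'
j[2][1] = 'arrival'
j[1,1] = 'delivery'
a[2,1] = 'setting'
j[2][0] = 'inflation'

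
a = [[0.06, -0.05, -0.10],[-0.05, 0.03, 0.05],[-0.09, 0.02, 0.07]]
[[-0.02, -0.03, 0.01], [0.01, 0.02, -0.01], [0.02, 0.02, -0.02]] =a @ [[-0.13,-0.07,0.28], [0.28,-0.04,-0.02], [0.00,0.26,0.12]]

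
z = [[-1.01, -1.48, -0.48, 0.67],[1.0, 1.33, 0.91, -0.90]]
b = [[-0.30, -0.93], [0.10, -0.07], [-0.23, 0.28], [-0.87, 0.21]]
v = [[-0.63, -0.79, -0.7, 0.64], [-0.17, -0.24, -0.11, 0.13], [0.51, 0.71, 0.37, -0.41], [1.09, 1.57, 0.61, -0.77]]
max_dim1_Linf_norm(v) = 1.57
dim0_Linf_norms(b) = [0.87, 0.93]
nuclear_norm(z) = 3.21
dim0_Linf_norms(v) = [1.09, 1.57, 0.7, 0.77]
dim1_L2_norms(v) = [1.39, 0.34, 1.03, 2.15]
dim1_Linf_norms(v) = [0.79, 0.24, 0.71, 1.57]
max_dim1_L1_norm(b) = 1.23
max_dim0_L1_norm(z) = 2.81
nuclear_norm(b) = 1.95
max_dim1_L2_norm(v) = 2.15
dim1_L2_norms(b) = [0.98, 0.12, 0.36, 0.89]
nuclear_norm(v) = 3.11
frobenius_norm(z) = 2.88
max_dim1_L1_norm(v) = 4.04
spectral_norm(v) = 2.76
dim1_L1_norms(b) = [1.23, 0.17, 0.51, 1.08]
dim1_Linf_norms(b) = [0.93, 0.1, 0.28, 0.87]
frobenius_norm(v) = 2.78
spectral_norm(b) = 1.00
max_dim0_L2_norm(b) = 1.0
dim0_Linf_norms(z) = [1.01, 1.48, 0.91, 0.9]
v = b @ z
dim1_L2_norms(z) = [1.97, 2.1]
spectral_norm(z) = 2.86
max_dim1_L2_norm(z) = 2.1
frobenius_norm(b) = 1.38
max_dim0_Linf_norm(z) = 1.48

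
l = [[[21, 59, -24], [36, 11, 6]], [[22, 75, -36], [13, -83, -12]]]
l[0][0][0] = 21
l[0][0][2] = -24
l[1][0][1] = 75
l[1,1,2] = -12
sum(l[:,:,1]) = 62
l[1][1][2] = -12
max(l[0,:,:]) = 59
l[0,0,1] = 59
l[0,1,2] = 6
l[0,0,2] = -24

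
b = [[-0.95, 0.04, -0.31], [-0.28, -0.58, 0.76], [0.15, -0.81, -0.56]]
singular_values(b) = [1.0, 1.0, 0.99]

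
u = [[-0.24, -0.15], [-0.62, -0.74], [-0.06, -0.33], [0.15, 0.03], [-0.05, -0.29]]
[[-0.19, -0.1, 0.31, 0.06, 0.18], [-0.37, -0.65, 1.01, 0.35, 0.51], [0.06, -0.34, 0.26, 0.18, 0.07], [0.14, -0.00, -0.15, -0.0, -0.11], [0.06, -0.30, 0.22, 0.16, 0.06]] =u @ [[1.04, -0.24, -0.89, 0.1, -0.72],[-0.37, 1.08, -0.62, -0.56, -0.08]]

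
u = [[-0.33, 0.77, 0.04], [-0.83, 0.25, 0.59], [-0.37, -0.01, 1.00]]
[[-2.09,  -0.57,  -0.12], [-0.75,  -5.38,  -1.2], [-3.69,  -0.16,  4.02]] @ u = [[1.21, -1.75, -0.54], [5.16, -1.91, -4.4], [-0.14, -2.92, 3.78]]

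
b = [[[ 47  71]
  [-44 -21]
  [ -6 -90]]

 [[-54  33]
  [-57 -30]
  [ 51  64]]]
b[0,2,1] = -90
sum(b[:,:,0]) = -63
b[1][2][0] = 51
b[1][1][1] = -30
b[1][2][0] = 51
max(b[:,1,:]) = -21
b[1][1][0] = -57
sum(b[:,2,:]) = 19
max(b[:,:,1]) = 71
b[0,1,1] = -21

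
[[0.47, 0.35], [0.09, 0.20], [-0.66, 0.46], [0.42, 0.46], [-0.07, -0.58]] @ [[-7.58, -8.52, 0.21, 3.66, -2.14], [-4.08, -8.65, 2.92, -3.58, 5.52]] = [[-4.99,-7.03,1.12,0.47,0.93], [-1.50,-2.50,0.60,-0.39,0.91], [3.13,1.64,1.20,-4.06,3.95], [-5.06,-7.56,1.43,-0.11,1.64], [2.9,5.61,-1.71,1.82,-3.05]]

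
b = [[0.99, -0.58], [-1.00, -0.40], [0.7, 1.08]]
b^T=[[0.99,-1.00,0.70], [-0.58,-0.4,1.08]]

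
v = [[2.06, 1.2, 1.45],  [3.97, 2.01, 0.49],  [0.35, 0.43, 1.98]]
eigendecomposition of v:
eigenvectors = [[-0.51, -0.44, 0.03],[-0.83, 0.89, -0.78],[-0.21, -0.12, 0.63]]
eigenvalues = [4.58, -0.0, 1.47]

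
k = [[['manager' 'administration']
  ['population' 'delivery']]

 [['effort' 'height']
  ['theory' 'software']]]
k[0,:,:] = [['manager', 'administration'], ['population', 'delivery']]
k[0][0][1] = 'administration'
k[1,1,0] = 'theory'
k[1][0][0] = 'effort'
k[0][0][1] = 'administration'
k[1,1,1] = 'software'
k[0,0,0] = 'manager'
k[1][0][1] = 'height'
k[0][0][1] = 'administration'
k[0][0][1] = 'administration'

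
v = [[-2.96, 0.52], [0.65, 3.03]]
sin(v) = [[-0.12, 0.02],  [0.02, 0.05]]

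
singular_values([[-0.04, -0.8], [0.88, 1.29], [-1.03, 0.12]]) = [1.77, 1.0]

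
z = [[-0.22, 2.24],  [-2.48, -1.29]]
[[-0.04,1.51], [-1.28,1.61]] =z@ [[0.5, -0.95], [0.03, 0.58]]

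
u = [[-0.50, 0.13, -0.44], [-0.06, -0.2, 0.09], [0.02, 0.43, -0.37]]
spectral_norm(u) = 0.79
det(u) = -0.01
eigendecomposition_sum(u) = [[(-0.25+0.07j), 0.06+0.62j, -0.22-0.45j],[(-0.03-0.03j), -0.09+0.06j, (0.05-0.07j)],[(0.01+0.1j), 0.23+0.02j, -0.18+0.05j]] + [[(-0.25-0.07j), 0.06-0.62j, (-0.22+0.45j)], [-0.03+0.03j, (-0.09-0.06j), 0.05+0.07j], [(0.01-0.1j), (0.23-0.02j), -0.18-0.05j]] + [[-0.00+0.00j, (0.02-0j), 0.01+0.00j], [-0j, -0.02+0.00j, -0.01-0.00j], [0.00-0.00j, -0.03+0.00j, (-0.01-0j)]]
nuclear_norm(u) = 1.28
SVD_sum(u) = [[-0.29, 0.31, -0.45], [0.06, -0.07, 0.1], [-0.22, 0.24, -0.35]] + [[-0.21,-0.18,0.01], [-0.14,-0.12,0.01], [0.24,0.2,-0.01]] + [[-0.00, 0.00, 0.0], [0.01, -0.02, -0.02], [0.01, -0.01, -0.01]]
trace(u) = -1.07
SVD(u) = [[-0.78,-0.61,-0.12], [0.17,-0.4,0.9], [-0.60,0.68,0.42]] @ diag([0.7929219067646004, 0.45253062185060455, 0.02984771449032032]) @ [[0.46,-0.50,0.73], [0.76,0.65,-0.04], [0.45,-0.58,-0.68]]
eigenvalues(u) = [(-0.52+0.18j), (-0.52-0.18j), (-0.04+0j)]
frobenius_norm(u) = 0.91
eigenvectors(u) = [[0.93+0.00j, (0.93-0j), (-0.49+0j)], [(0.08+0.14j), 0.08-0.14j, 0.55+0.00j], [(0.06-0.34j), 0.06+0.34j, 0.68+0.00j]]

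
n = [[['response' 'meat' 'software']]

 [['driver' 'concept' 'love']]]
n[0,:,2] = ['software']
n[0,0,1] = 'meat'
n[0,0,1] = 'meat'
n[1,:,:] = [['driver', 'concept', 'love']]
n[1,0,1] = 'concept'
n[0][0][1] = 'meat'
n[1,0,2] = 'love'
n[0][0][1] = 'meat'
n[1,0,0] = 'driver'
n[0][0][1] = 'meat'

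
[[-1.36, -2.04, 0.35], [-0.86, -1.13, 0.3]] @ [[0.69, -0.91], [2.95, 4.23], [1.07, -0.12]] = [[-6.58, -7.43], [-3.61, -4.03]]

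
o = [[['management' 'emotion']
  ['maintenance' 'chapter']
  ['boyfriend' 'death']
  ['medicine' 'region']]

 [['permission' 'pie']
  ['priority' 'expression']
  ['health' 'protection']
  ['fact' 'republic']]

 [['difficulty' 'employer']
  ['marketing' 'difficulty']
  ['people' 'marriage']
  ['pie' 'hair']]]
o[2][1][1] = 'difficulty'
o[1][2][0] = 'health'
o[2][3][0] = 'pie'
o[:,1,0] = ['maintenance', 'priority', 'marketing']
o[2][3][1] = 'hair'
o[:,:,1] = [['emotion', 'chapter', 'death', 'region'], ['pie', 'expression', 'protection', 'republic'], ['employer', 'difficulty', 'marriage', 'hair']]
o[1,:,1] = ['pie', 'expression', 'protection', 'republic']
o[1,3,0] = 'fact'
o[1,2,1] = 'protection'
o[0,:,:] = [['management', 'emotion'], ['maintenance', 'chapter'], ['boyfriend', 'death'], ['medicine', 'region']]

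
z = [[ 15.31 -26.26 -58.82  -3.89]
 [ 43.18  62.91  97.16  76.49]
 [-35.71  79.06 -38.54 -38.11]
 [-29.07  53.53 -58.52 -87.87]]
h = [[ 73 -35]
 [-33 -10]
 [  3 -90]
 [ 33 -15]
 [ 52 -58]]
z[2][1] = 79.06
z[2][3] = -38.11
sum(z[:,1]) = 169.24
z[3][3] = -87.87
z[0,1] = -26.26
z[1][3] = 76.49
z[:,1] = [-26.26, 62.91, 79.06, 53.53]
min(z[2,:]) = -38.54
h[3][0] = 33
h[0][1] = -35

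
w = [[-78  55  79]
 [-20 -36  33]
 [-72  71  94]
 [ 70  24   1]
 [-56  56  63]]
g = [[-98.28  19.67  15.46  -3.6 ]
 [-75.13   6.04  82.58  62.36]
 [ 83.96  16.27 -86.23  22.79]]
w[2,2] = 94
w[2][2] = 94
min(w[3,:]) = 1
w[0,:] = [-78, 55, 79]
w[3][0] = 70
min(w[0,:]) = -78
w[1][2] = 33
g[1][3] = 62.36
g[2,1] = 16.27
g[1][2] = 82.58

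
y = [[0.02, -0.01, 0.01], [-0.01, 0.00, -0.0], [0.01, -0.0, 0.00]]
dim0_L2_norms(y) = [0.02, 0.01, 0.01]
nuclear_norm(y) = 0.03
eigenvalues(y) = [0.03, -0.01, 0.0]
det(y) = 0.00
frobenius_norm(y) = 0.03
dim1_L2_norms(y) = [0.02, 0.01, 0.01]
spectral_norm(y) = 0.03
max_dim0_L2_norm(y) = 0.02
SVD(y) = [[-0.89, -0.46, 0.0], [0.33, -0.63, 0.71], [-0.33, 0.63, 0.71]] @ diag([0.02732050807568877, 0.007320508075688774, 1.1108645926135865e-36]) @ [[-0.89, 0.33, -0.33], [0.46, 0.63, -0.63], [0.0, 0.71, 0.71]]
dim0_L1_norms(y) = [0.04, 0.01, 0.01]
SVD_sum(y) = [[0.02,  -0.01,  0.01], [-0.01,  0.0,  -0.00], [0.01,  -0.00,  0.00]] + [[-0.00, -0.00, 0.0], [-0.00, -0.00, 0.0], [0.0, 0.00, -0.0]] + [[0.0, 0.00, 0.0], [0.00, 0.00, 0.00], [0.00, 0.0, 0.0]]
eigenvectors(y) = [[0.89,  -0.46,  0.00], [-0.33,  -0.63,  0.71], [0.33,  0.63,  0.71]]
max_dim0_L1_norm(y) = 0.04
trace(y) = 0.02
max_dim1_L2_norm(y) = 0.02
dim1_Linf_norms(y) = [0.02, 0.01, 0.01]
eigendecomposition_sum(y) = [[0.02, -0.01, 0.01], [-0.01, 0.00, -0.0], [0.01, -0.00, 0.0]] + [[-0.00, -0.0, 0.0], [-0.0, -0.0, 0.0], [0.00, 0.0, -0.00]] + [[-0.00, 0.0, 0.00], [-0.00, 0.00, 0.0], [-0.00, 0.00, 0.00]]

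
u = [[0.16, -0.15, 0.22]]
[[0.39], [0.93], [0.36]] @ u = [[0.06, -0.06, 0.09], [0.15, -0.14, 0.20], [0.06, -0.05, 0.08]]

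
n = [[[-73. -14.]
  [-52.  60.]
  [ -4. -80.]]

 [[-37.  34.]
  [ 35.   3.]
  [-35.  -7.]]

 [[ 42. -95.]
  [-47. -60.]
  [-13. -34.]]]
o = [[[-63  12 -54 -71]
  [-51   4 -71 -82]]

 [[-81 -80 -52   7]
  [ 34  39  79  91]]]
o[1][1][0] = 34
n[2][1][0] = -47.0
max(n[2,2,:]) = -13.0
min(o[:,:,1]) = -80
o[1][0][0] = -81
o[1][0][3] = 7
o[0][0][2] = -54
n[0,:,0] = [-73.0, -52.0, -4.0]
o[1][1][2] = 79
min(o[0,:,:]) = -82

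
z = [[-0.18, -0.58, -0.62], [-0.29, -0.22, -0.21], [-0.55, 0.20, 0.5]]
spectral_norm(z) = 1.04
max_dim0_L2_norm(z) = 0.82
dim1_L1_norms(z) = [1.38, 0.72, 1.25]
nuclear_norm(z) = 1.74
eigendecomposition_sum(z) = [[0.25, -0.21, -0.35], [0.01, -0.01, -0.02], [-0.42, 0.35, 0.58]] + [[-0.44, -0.36, -0.27], [-0.29, -0.24, -0.18], [-0.14, -0.12, -0.09]] + [[0.01, -0.01, 0.0], [-0.02, 0.03, -0.01], [0.01, -0.03, 0.01]]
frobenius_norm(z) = 1.23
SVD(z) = [[-0.8, 0.38, -0.47], [-0.27, 0.47, 0.84], [0.54, 0.8, -0.27]] @ diag([1.0374251920726338, 0.6666521292060658, 0.04029776021167086]) @ [[-0.07, 0.61, 0.79], [-0.96, -0.24, 0.10], [-0.25, 0.76, -0.6]]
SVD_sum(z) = [[0.06, -0.50, -0.66], [0.02, -0.17, -0.22], [-0.04, 0.34, 0.44]] + [[-0.24, -0.06, 0.03],  [-0.30, -0.08, 0.03],  [-0.51, -0.13, 0.05]] + [[0.0,-0.01,0.01], [-0.01,0.03,-0.02], [0.00,-0.01,0.01]]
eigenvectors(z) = [[0.51, -0.81, 0.24], [0.03, -0.53, -0.75], [-0.86, -0.27, 0.62]]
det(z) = -0.03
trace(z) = 0.10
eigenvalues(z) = [0.82, -0.77, 0.04]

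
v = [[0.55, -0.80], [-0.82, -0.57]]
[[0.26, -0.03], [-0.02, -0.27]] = v@[[0.17, 0.20], [-0.21, 0.18]]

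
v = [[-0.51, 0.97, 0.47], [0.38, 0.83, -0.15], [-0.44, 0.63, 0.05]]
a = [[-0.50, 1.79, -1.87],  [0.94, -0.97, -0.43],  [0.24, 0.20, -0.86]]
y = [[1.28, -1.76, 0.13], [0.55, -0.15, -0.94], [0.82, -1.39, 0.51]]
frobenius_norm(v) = 1.69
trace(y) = 1.64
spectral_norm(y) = 2.75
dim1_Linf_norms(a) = [1.87, 0.97, 0.86]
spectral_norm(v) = 1.50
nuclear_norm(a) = 4.22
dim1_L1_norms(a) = [4.16, 2.34, 1.3]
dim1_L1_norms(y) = [3.17, 1.64, 2.72]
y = v @ a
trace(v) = 0.37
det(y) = -0.00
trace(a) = -2.33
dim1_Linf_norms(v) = [0.97, 0.83, 0.63]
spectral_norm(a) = 2.78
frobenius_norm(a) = 3.13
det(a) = 0.02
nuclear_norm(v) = 2.48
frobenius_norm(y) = 2.97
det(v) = 0.26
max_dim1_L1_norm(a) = 4.16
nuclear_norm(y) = 3.87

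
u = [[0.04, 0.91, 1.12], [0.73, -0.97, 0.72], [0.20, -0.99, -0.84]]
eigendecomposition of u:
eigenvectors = [[-0.88, -0.71, -0.71], [-0.42, 0.09, -0.19], [0.23, 0.70, 0.67]]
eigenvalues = [0.17, -1.17, -0.77]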